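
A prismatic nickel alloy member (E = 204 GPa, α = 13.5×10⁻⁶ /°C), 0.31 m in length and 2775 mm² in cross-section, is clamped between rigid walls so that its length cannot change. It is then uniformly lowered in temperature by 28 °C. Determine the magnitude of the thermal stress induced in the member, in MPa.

Because both ends are immovable the net strain is zero, and the suppressed thermal strain is αΔT = 13.5×10⁻⁶ × 28 = 378×10⁻⁶.
σ = EαΔT = 204×10³ × 13.5×10⁻⁶ × 28 = 77.11 MPa (tensile; the member is trying to contract).

σ ≈ 77.1 MPa (tensile)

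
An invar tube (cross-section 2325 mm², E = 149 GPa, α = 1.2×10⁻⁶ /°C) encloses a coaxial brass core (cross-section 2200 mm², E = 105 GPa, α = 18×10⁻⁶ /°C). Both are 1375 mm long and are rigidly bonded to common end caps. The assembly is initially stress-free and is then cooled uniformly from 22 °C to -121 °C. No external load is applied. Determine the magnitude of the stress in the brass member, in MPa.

The brass has the larger α, so on cooling it would change length more than the invar if both were free. The rigid plates force a common final length, so the brass is put into tension and the invar into compression, with equal and opposite forces P (no external load).
Compatibility of the two members (thermal + elastic change equal): (α₁ − α₂)ΔT = P·[1/(A₁E₁) + 1/(A₂E₂)].
|α₁ − α₂|·ΔT = 16.8×10⁻⁶ × 143 = 0.002402.
1/(A₁E₁) + 1/(A₂E₂) = 1/(2325×149×10³) + 1/(2200×105×10³) = 7.216×10⁻⁹ N⁻¹.
P = 0.002402 / 7.216×10⁻⁹ = 332900 N = 332.9 kN.
σ_{brass} = P/A₂ = 332900/2200 = 151.3 MPa, tensile.

σ ≈ 151 MPa (tensile)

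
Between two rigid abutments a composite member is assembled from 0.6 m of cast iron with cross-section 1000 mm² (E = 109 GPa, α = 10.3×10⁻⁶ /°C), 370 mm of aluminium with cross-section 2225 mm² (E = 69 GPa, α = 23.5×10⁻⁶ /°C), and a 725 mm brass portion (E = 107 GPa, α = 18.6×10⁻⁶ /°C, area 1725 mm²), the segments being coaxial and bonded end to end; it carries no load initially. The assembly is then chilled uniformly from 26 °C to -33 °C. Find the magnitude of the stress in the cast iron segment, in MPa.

Free thermal contraction of the whole bar: Σ αᵢΔT Lᵢ = 10.3×10⁻⁶×59×600 + 23.5×10⁻⁶×59×370 + 18.6×10⁻⁶×59×725 = 1.673 mm.
The rigid supports impose zero overall length change; the single axial force P common to all segments must satisfy P Σ Lᵢ/(AᵢEᵢ) = δ_free.
The series flexibility is Σ Lᵢ/(AᵢEᵢ) = 600/(1000×109×10³) + 370/(2225×69×10³) + 725/(1725×107×10³) = 1.184×10⁻⁵ mm/N.
Hence P = δ_free / Σ(L/AE) = 1.673/1.184×10⁻⁵ = 141.3 kN (tensile).
σ_{cast iron} = P / A = 141300 / 1000 = 141.3 MPa.

σ ≈ 141 MPa (tensile)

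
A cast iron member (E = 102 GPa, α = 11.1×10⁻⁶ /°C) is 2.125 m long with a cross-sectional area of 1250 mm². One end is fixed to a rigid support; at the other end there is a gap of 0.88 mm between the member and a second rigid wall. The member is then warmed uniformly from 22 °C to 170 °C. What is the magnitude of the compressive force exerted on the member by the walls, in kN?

P ≈ 157 kN

If the wall were absent the member would grow by αΔT L = 11.1×10⁻⁶ × 148 × 2125 = 3.491 mm.
After closing the 0.88 mm clearance, 3.491 − 0.88 = 2.611 mm of expansion remains to be suppressed by the wall.
That suppressed elongation corresponds to σ = E·Δ/L = 102×10³ × 2.611/2125 = 125.3 MPa.
Force on the wall = σA = 125.3 × 1250 mm² = 156.7 kN.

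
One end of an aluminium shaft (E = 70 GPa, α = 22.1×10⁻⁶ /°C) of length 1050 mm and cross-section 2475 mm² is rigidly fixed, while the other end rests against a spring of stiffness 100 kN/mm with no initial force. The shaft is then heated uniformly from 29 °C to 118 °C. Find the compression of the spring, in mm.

Free thermal expansion: δ_free = αΔT L = 22.1×10⁻⁶ × 89 × 1050 = 2.065 mm.
Let P be the compressive force at the spring. The shaft shortens elastically by PL/(AE) and the spring compresses by P/k; together these equal δ_free.
P [ L/(AE) + 1/k ] = δ_free → P [ 1050/(2475×70×10³) + 1/(100×10³) ] = 2.065.
P = 2.065 / 1.606×10⁻⁵ = 128600 N.
Spring compression = P/k = 128600/(100×10³) = 1.286 mm.

δ ≈ 1.29 mm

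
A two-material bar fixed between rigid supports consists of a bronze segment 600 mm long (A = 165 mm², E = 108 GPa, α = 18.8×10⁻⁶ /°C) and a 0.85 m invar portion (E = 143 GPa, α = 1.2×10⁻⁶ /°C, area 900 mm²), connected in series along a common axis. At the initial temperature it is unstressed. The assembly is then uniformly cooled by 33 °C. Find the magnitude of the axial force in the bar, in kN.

P ≈ 10.1 kN (tensile)

Free thermal contraction of the whole bar: Σ αᵢΔT Lᵢ = 18.8×10⁻⁶×33×600 + 1.2×10⁻⁶×33×850 = 0.4059 mm.
Since the ends are fixed, an axial force P builds up, equal in every segment, with P · Σ Lᵢ/(AᵢEᵢ) = δ_free.
The series flexibility is Σ Lᵢ/(AᵢEᵢ) = 600/(165×108×10³) + 850/(900×143×10³) = 4.027×10⁻⁵ mm/N.
So P = 0.4059 / 4.027×10⁻⁵ = 10.08 kN, tensile.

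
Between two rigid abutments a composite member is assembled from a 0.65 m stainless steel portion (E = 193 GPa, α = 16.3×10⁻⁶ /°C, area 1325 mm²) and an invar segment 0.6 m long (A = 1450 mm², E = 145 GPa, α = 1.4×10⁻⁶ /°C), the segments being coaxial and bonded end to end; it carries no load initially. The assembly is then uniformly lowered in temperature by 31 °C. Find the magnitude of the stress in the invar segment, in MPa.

σ ≈ 45.3 MPa (tensile)

If the supports were absent, the total length change would be Σ αᵢΔT Lᵢ = 16.3×10⁻⁶×31×650 + 1.4×10⁻⁶×31×600 = 0.3545 mm.
The rigid supports impose zero overall length change; the single axial force P common to all segments must satisfy P Σ Lᵢ/(AᵢEᵢ) = δ_free.
Σ Lᵢ/(AᵢEᵢ) = 650/(1325×193×10³) + 600/(1450×145×10³) = 5.396×10⁻⁶ mm/N.
P = 0.3545 / 5.396×10⁻⁶ = 65700 N = 65.7 kN, tensile.
σ_{invar} = P / A = 65700 / 1450 = 45.31 MPa.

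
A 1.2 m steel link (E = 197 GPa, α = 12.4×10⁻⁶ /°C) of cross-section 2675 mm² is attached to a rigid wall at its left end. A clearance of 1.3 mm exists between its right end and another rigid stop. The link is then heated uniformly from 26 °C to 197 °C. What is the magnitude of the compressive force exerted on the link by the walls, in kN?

Free thermal elongation = αΔT L = 12.4×10⁻⁶ × 171 × 1200 = 2.544 mm.
This exceeds the 1.3 mm gap, so the wall pushes back. The portion of expansion that must be recovered elastically is δ_free − gap = 2.544 − 1.3 = 1.244 mm.
Compatibility: PL/(AE) = 1.244 mm, so σ = P/A = E × (1.244/1200) = 204.3 MPa.
P = σA = 204.3 × 2675 = 546.5 kN.

P ≈ 547 kN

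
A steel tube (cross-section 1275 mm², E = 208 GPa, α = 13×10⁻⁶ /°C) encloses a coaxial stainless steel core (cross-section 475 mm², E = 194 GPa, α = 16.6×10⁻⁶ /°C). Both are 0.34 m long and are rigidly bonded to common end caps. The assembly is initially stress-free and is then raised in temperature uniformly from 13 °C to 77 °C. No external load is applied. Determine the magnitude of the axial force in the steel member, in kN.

The stainless steel has the larger α, so on heating it would change length more than the steel if both were free. The rigid plates force a common final length, so the stainless steel is put into compression and the steel into tension, with equal and opposite forces P (no external load).
Equating the net (thermal + elastic) strains gives |α₁ − α₂|·ΔT = P·[1/(A₁E₁) + 1/(A₂E₂)].
|α₁ − α₂|·ΔT = 3.6×10⁻⁶ × 64 = 0.0002304.
1/(A₁E₁) + 1/(A₂E₂) = 1/(1275×208×10³) + 1/(475×194×10³) = 1.462×10⁻⁸ N⁻¹.
P = 0.0002304 / 1.462×10⁻⁸ = 15760 N = 15.76 kN.

P ≈ 15.8 kN (tensile in the steel)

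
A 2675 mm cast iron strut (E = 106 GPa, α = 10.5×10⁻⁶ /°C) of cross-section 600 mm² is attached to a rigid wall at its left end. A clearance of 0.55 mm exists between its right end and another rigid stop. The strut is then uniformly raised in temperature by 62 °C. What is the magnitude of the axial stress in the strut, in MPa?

σ ≈ 47.2 MPa (compressive)

Unrestrained expansion: δ_free = αΔT L = 10.5×10⁻⁶ × 62 × 2675 = 1.741 mm.
After closing the 0.55 mm clearance, 1.741 − 0.55 = 1.191 mm of expansion remains to be suppressed by the wall.
That suppressed elongation corresponds to σ = E·Δ/L = 106×10³ × 1.191/2675 = 47.21 MPa.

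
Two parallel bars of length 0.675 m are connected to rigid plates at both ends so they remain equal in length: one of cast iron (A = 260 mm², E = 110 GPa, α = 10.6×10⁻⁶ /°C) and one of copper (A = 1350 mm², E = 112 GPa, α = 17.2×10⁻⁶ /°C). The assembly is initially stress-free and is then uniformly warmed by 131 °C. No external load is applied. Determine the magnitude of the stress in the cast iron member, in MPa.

σ ≈ 80 MPa (tensile)

Equilibrium of a rigid end plate with no external load gives equal and opposite internal forces ±P in the two members. Since α_{copper} > α_{cast iron}, heating drives the copper into compression and the cast iron into tension.
Compatibility of the two members (thermal + elastic change equal): (α₁ − α₂)ΔT = P·[1/(A₁E₁) + 1/(A₂E₂)].
|α₁ − α₂|·ΔT = 6.6×10⁻⁶ × 131 = 0.0008646.
1/(A₁E₁) + 1/(A₂E₂) = 1/(260×110×10³) + 1/(1350×112×10³) = 4.158×10⁻⁸ N⁻¹.
So P = 0.0008646 / 4.158×10⁻⁸ = 20.79 kN.
σ_{cast iron} = P/A₁ = 20790/260 = 79.98 MPa, tensile.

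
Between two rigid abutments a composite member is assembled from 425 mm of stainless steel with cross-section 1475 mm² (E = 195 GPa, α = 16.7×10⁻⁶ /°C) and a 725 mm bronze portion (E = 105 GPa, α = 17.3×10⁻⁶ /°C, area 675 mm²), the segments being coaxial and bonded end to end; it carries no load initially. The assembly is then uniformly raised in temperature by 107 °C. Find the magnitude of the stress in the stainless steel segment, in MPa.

Free thermal expansion of the whole bar: Σ αᵢΔT Lᵢ = 16.7×10⁻⁶×107×425 + 17.3×10⁻⁶×107×725 = 2.101 mm.
The rigid supports impose zero overall length change; the single axial force P common to all segments must satisfy P Σ Lᵢ/(AᵢEᵢ) = δ_free.
The series flexibility is Σ Lᵢ/(AᵢEᵢ) = 425/(1475×195×10³) + 725/(675×105×10³) = 1.171×10⁻⁵ mm/N.
Hence P = δ_free / Σ(L/AE) = 2.101/1.171×10⁻⁵ = 179.5 kN (compressive).
σ_{stainless steel} = P / A = 179500 / 1475 = 121.7 MPa.

σ ≈ 122 MPa (compressive)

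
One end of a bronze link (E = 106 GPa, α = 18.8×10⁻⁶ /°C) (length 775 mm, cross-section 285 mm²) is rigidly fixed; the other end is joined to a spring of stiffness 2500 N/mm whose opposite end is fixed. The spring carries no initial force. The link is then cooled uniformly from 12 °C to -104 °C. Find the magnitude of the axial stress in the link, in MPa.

σ ≈ 13.9 MPa (tensile)

The unrestrained thermal change is αΔT L = 18.8×10⁻⁶ × 116 × 775 = 1.69 mm.
Let P be the tensile force in the spring. The link extends elastically by PL/(AE) and the spring stretches by P/k; together these equal δ_free.
P [ L/(AE) + 1/k ] = δ_free → P [ 775/(285×106×10³) + 1/(2500) ] = 1.69.
P = 1.69 / 0.0004257 = 3971 N.
σ = P/A = 3971/285 = 13.93 MPa.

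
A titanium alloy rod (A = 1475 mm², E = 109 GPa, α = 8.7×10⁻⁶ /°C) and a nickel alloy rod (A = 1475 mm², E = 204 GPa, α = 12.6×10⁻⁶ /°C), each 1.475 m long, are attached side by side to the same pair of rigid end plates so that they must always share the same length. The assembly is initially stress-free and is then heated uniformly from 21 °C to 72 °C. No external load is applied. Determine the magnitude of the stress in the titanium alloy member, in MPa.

Equilibrium of a rigid end plate with no external load gives equal and opposite internal forces ±P in the two members. Since α_{nickel alloy} > α_{titanium alloy}, heating drives the nickel alloy into compression and the titanium alloy into tension.
Compatibility of the two members (thermal + elastic change equal): (α₁ − α₂)ΔT = P·[1/(A₁E₁) + 1/(A₂E₂)].
|α₁ − α₂|·ΔT = 3.9×10⁻⁶ × 51 = 0.0001989.
1/(A₁E₁) + 1/(A₂E₂) = 1/(1475×109×10³) + 1/(1475×204×10³) = 9.543×10⁻⁹ N⁻¹.
P = 0.0001989 / 9.543×10⁻⁹ = 20840 N = 20.84 kN.
σ_{titanium alloy} = P/A₁ = 20840/1475 = 14.13 MPa, tensile.

σ ≈ 14.1 MPa (tensile)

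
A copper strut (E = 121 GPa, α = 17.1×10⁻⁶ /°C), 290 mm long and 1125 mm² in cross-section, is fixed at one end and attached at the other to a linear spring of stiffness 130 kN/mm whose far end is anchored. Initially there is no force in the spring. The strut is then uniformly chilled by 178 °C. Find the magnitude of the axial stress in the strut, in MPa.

σ ≈ 79.9 MPa (tensile)

Free thermal contraction: δ_free = αΔT L = 17.1×10⁻⁶ × 178 × 290 = 0.8827 mm.
Let P be the tensile force in the spring. The strut extends elastically by PL/(AE) and the spring stretches by P/k; together these equal δ_free.
P [ L/(AE) + 1/k ] = δ_free → P [ 290/(1125×121×10³) + 1/(130×10³) ] = 0.8827.
P = 0.8827 / 9.823×10⁻⁶ = 89860 N.
σ = P/A = 89860/1125 = 79.88 MPa.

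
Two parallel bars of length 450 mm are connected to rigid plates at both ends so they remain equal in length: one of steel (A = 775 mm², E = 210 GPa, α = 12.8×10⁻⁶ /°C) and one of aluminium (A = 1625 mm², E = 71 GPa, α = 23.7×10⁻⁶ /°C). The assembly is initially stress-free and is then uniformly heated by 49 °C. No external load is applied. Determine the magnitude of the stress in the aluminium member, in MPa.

Both members must finish at the same length. With the larger α, the aluminium tends to over-expand; the plates restrain it, putting the aluminium in compression and the steel in tension. With no external load the two internal forces are equal and opposite, magnitude P.
Compatibility of the two members (thermal + elastic change equal): (α₁ − α₂)ΔT = P·[1/(A₁E₁) + 1/(A₂E₂)].
|α₁ − α₂|·ΔT = 10.9×10⁻⁶ × 49 = 0.0005341.
1/(A₁E₁) + 1/(A₂E₂) = 1/(775×210×10³) + 1/(1625×71×10³) = 1.481×10⁻⁸ N⁻¹.
So P = 0.0005341 / 1.481×10⁻⁸ = 36.06 kN.
σ_{aluminium} = P/A₂ = 36060/1625 = 22.19 MPa, compressive.

σ ≈ 22.2 MPa (compressive)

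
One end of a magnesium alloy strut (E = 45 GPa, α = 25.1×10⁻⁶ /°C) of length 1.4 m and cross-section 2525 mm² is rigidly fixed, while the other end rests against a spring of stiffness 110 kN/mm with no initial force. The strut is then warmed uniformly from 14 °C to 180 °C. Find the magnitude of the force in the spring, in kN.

The unrestrained thermal change is αΔT L = 25.1×10⁻⁶ × 166 × 1400 = 5.833 mm.
Let P be the compressive force at the spring. The strut shortens elastically by PL/(AE) and the spring compresses by P/k; together these equal δ_free.
So P = δ_free / [L/(AE) + 1/k] = 5.833 / [ 1400/(2525×45×10³) + 1/(110×10³) ].
P = 5.833 / 2.141×10⁻⁵ = 272400 N.

P ≈ 272 kN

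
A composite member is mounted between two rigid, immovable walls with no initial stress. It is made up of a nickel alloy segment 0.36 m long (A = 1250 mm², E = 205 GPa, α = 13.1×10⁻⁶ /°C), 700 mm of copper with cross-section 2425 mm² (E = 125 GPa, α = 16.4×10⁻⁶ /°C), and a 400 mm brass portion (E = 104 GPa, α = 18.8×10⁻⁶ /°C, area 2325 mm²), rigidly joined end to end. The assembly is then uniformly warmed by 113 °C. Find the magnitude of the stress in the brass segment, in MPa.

σ ≈ 215 MPa (compressive)

Free thermal expansion of the whole bar: Σ αᵢΔT Lᵢ = 13.1×10⁻⁶×113×360 + 16.4×10⁻⁶×113×700 + 18.8×10⁻⁶×113×400 = 2.68 mm.
The walls prevent any net length change, so an axial force P (same in every segment) develops. Compatibility: P · Σ Lᵢ/(AᵢEᵢ) = δ_free.
The series flexibility is Σ Lᵢ/(AᵢEᵢ) = 360/(1250×205×10³) + 700/(2425×125×10³) + 400/(2325×104×10³) = 5.368×10⁻⁶ mm/N.
Hence P = δ_free / Σ(L/AE) = 2.68/5.368×10⁻⁶ = 499.2 kN (compressive).
σ_{brass} = P / A = 499200 / 2325 = 214.7 MPa.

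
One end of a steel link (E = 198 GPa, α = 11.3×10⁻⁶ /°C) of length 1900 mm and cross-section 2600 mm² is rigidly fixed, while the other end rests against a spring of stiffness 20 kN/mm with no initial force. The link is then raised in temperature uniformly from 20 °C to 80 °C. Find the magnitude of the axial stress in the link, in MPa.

σ ≈ 9.23 MPa (compressive)

If the spring were absent the link would lengthen by αΔT L = 11.3×10⁻⁶ × 60 × 1900 = 1.288 mm.
Let P be the compressive force at the spring. The link shortens elastically by PL/(AE) and the spring compresses by P/k; together these equal δ_free.
So P = δ_free / [L/(AE) + 1/k] = 1.288 / [ 1900/(2600×198×10³) + 1/(20×10³) ].
P = 1.288 / 5.369×10⁻⁵ = 23990 N.
σ = P/A = 23990/2600 = 9.228 MPa.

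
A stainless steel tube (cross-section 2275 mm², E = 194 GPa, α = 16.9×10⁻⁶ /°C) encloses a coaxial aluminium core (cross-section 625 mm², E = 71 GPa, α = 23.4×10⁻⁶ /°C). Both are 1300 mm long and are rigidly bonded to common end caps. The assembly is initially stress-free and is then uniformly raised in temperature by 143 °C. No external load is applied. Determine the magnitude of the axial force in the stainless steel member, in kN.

Both members must finish at the same length. With the larger α, the aluminium tends to over-expand; the plates restrain it, putting the aluminium in compression and the stainless steel in tension. With no external load the two internal forces are equal and opposite, magnitude P.
Setting the final lengths equal and cancelling L: (α₁ − α₂)ΔT = P/(A₁E₁) + P/(A₂E₂).
|α₁ − α₂|·ΔT = 6.5×10⁻⁶ × 143 = 0.0009295.
1/(A₁E₁) + 1/(A₂E₂) = 1/(2275×194×10³) + 1/(625×71×10³) = 2.48×10⁻⁸ N⁻¹.
So P = 0.0009295 / 2.48×10⁻⁸ = 37.48 kN.

P ≈ 37.5 kN (tensile in the stainless steel)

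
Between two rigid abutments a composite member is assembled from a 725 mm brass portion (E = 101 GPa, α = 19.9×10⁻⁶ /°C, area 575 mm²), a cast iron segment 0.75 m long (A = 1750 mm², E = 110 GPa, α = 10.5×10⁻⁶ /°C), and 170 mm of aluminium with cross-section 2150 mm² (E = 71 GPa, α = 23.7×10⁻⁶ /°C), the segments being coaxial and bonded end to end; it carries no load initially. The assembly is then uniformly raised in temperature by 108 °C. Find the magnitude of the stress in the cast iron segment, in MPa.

With the walls removed the bar would change length by δ_free = Σ αᵢΔT Lᵢ = 19.9×10⁻⁶×108×725 + 10.5×10⁻⁶×108×750 + 23.7×10⁻⁶×108×170 = 2.844 mm.
Since the ends are fixed, an axial force P builds up, equal in every segment, with P · Σ Lᵢ/(AᵢEᵢ) = δ_free.
Σ Lᵢ/(AᵢEᵢ) = 725/(575×101×10³) + 750/(1750×110×10³) + 170/(2150×71×10³) = 1.749×10⁻⁵ mm/N.
P = 2.844 / 1.749×10⁻⁵ = 162600 N = 162.6 kN, compressive.
σ_{cast iron} = P / A = 162600 / 1750 = 92.89 MPa.

σ ≈ 92.9 MPa (compressive)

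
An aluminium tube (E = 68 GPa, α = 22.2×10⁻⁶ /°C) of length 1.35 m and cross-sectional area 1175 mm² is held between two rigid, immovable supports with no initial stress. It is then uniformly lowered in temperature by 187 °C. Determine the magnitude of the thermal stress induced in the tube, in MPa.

With length fixed, the mechanical strain must cancel the thermal strain αΔT = 22.2×10⁻⁶ × 187 = 4151.4×10⁻⁶.
σ = EαΔT = 68×10³ × 22.2×10⁻⁶ × 187 = 282.3 MPa (tensile; the tube is trying to contract).

σ ≈ 282 MPa (tensile)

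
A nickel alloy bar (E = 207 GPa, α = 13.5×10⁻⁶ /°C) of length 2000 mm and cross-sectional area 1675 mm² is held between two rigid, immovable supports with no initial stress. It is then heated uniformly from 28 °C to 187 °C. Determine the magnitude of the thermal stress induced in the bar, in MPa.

The supports are rigid, so the total axial strain is zero. The restrained thermal strain is ε = αΔT = 13.5×10⁻⁶ × 159 = 2146.5×10⁻⁶.
The stress required to suppress this strain is σ = Eε = 207×10³ × 2146.5×10⁻⁶ = 444.3 MPa, compressive since the bar is trying to expand.

σ ≈ 444 MPa (compressive)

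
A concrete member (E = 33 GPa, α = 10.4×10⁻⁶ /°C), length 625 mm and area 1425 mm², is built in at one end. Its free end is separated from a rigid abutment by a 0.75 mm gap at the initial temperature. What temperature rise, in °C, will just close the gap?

The gap closes when αΔT L = 0.75 mm, since the member is still unstressed at that instant.
So ΔT = g/(αL) = 0.75/(10.4×10⁻⁶ × 625) = 115.4 °C.

ΔT ≈ 115 °C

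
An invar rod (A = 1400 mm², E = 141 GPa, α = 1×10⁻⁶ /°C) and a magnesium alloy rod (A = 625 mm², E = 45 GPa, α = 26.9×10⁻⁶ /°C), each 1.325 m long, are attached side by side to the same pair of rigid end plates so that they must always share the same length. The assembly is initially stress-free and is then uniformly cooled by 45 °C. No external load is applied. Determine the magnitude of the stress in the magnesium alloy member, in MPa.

Both members must finish at the same length. With the larger α, the magnesium alloy tends to over-contract; the plates restrain it, putting the magnesium alloy in tension and the invar in compression. With no external load the two internal forces are equal and opposite, magnitude P.
Setting the final lengths equal and cancelling L: (α₁ − α₂)ΔT = P/(A₁E₁) + P/(A₂E₂).
|α₁ − α₂|·ΔT = 25.9×10⁻⁶ × 45 = 0.001165.
1/(A₁E₁) + 1/(A₂E₂) = 1/(1400×141×10³) + 1/(625×45×10³) = 4.062×10⁻⁸ N⁻¹.
P = 0.001165 / 4.062×10⁻⁸ = 28690 N = 28.69 kN.
σ_{magnesium alloy} = P/A₂ = 28690/625 = 45.91 MPa, tensile.

σ ≈ 45.9 MPa (tensile)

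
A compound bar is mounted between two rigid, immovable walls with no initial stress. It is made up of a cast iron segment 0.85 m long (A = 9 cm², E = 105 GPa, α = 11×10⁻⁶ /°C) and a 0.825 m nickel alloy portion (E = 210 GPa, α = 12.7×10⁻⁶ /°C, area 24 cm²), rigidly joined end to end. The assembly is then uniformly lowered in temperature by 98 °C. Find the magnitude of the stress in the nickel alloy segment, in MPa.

If the supports were absent, the total length change would be Σ αᵢΔT Lᵢ = 11×10⁻⁶×98×850 + 12.7×10⁻⁶×98×825 = 1.943 mm.
Since the ends are fixed, an axial force P builds up, equal in every segment, with P · Σ Lᵢ/(AᵢEᵢ) = δ_free.
The series flexibility is Σ Lᵢ/(AᵢEᵢ) = 850/(900×105×10³) + 825/(2400×210×10³) = 1.063×10⁻⁵ mm/N.
So P = 1.943 / 1.063×10⁻⁵ = 182.8 kN, tensile.
σ_{nickel alloy} = P / A = 182800 / 2400 = 76.15 MPa.

σ ≈ 76.2 MPa (tensile)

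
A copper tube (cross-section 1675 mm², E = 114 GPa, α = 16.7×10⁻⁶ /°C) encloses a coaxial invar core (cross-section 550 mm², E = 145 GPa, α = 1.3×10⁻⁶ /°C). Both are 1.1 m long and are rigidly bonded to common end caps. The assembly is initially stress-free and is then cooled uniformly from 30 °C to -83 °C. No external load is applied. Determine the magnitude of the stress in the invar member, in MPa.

σ ≈ 178 MPa (compressive)

Both members must finish at the same length. With the larger α, the copper tends to over-contract; the plates restrain it, putting the copper in tension and the invar in compression. With no external load the two internal forces are equal and opposite, magnitude P.
Equating the net (thermal + elastic) strains gives |α₁ − α₂|·ΔT = P·[1/(A₁E₁) + 1/(A₂E₂)].
|α₁ − α₂|·ΔT = 15.4×10⁻⁶ × 113 = 0.00174.
1/(A₁E₁) + 1/(A₂E₂) = 1/(1675×114×10³) + 1/(550×145×10³) = 1.778×10⁻⁸ N⁻¹.
So P = 0.00174 / 1.778×10⁻⁸ = 97.9 kN.
σ_{invar} = P/A₂ = 97900/550 = 178 MPa, compressive.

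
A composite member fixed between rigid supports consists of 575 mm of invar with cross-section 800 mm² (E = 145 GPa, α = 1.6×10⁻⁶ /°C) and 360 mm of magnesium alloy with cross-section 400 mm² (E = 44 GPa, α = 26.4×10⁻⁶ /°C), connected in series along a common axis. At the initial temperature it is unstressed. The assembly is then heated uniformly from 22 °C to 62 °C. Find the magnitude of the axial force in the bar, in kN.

P ≈ 16.4 kN (compressive)

If the supports were absent, the total length change would be Σ αᵢΔT Lᵢ = 1.6×10⁻⁶×40×575 + 26.4×10⁻⁶×40×360 = 0.417 mm.
The rigid supports impose zero overall length change; the single axial force P common to all segments must satisfy P Σ Lᵢ/(AᵢEᵢ) = δ_free.
Σ Lᵢ/(AᵢEᵢ) = 575/(800×145×10³) + 360/(400×44×10³) = 2.541×10⁻⁵ mm/N.
P = 0.417 / 2.541×10⁻⁵ = 16410 N = 16.41 kN, compressive.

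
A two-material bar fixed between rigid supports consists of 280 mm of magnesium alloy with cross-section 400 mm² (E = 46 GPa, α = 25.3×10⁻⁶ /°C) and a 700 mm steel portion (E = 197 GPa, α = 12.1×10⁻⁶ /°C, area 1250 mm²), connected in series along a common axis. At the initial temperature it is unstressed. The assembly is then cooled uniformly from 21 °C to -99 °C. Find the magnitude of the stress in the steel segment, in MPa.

With the walls removed the bar would change length by δ_free = Σ αᵢΔT Lᵢ = 25.3×10⁻⁶×120×280 + 12.1×10⁻⁶×120×700 = 1.866 mm.
The rigid supports impose zero overall length change; the single axial force P common to all segments must satisfy P Σ Lᵢ/(AᵢEᵢ) = δ_free.
The series flexibility is Σ Lᵢ/(AᵢEᵢ) = 280/(400×46×10³) + 700/(1250×197×10³) = 1.806×10⁻⁵ mm/N.
P = 1.866 / 1.806×10⁻⁵ = 103300 N = 103.3 kN, tensile.
σ_{steel} = P / A = 103300 / 1250 = 82.68 MPa.

σ ≈ 82.7 MPa (tensile)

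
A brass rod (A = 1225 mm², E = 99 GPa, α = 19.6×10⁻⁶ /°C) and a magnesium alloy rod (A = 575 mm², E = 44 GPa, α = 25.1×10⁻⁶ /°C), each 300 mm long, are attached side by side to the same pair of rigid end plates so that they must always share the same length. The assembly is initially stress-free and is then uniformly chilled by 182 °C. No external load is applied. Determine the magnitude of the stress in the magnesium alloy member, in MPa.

σ ≈ 36.4 MPa (tensile)

Equilibrium of a rigid end plate with no external load gives equal and opposite internal forces ±P in the two members. Since α_{magnesium alloy} > α_{brass}, cooling drives the magnesium alloy into tension and the brass into compression.
Compatibility of the two members (thermal + elastic change equal): (α₁ − α₂)ΔT = P·[1/(A₁E₁) + 1/(A₂E₂)].
|α₁ − α₂|·ΔT = 5.5×10⁻⁶ × 182 = 0.001001.
1/(A₁E₁) + 1/(A₂E₂) = 1/(1225×99×10³) + 1/(575×44×10³) = 4.777×10⁻⁸ N⁻¹.
P = 0.001001 / 4.777×10⁻⁸ = 20950 N = 20.95 kN.
σ_{magnesium alloy} = P/A₂ = 20950/575 = 36.44 MPa, tensile.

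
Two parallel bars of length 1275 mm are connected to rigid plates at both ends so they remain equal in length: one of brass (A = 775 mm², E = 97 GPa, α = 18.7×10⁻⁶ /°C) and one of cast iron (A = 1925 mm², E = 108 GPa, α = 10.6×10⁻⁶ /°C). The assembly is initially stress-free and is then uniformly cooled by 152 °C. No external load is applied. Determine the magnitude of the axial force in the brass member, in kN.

P ≈ 68 kN (tensile in the brass)

Both members must finish at the same length. With the larger α, the brass tends to over-contract; the plates restrain it, putting the brass in tension and the cast iron in compression. With no external load the two internal forces are equal and opposite, magnitude P.
Equating the net (thermal + elastic) strains gives |α₁ − α₂|·ΔT = P·[1/(A₁E₁) + 1/(A₂E₂)].
|α₁ − α₂|·ΔT = 8.1×10⁻⁶ × 152 = 0.001231.
1/(A₁E₁) + 1/(A₂E₂) = 1/(775×97×10³) + 1/(1925×108×10³) = 1.811×10⁻⁸ N⁻¹.
P = 0.001231 / 1.811×10⁻⁸ = 67980 N = 67.98 kN.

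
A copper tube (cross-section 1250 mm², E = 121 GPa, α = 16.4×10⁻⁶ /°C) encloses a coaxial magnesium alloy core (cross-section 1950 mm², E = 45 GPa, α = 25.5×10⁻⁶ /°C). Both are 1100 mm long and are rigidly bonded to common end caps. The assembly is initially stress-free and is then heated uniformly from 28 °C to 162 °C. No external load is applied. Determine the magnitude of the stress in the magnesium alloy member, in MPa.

Both members must finish at the same length. With the larger α, the magnesium alloy tends to over-expand; the plates restrain it, putting the magnesium alloy in compression and the copper in tension. With no external load the two internal forces are equal and opposite, magnitude P.
Equating the net (thermal + elastic) strains gives |α₁ − α₂|·ΔT = P·[1/(A₁E₁) + 1/(A₂E₂)].
|α₁ − α₂|·ΔT = 9.1×10⁻⁶ × 134 = 0.001219.
1/(A₁E₁) + 1/(A₂E₂) = 1/(1250×121×10³) + 1/(1950×45×10³) = 1.801×10⁻⁸ N⁻¹.
P = 0.001219 / 1.801×10⁻⁸ = 67720 N = 67.72 kN.
σ_{magnesium alloy} = P/A₂ = 67720/1950 = 34.73 MPa, compressive.

σ ≈ 34.7 MPa (compressive)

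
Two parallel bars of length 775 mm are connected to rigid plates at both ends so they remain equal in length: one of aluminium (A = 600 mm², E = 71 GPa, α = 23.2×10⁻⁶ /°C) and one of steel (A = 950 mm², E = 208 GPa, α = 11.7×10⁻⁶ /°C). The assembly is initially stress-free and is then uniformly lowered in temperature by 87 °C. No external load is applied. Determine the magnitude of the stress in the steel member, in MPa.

Both members must finish at the same length. With the larger α, the aluminium tends to over-contract; the plates restrain it, putting the aluminium in tension and the steel in compression. With no external load the two internal forces are equal and opposite, magnitude P.
Equating the net (thermal + elastic) strains gives |α₁ − α₂|·ΔT = P·[1/(A₁E₁) + 1/(A₂E₂)].
|α₁ − α₂|·ΔT = 11.5×10⁻⁶ × 87 = 0.001001.
1/(A₁E₁) + 1/(A₂E₂) = 1/(600×71×10³) + 1/(950×208×10³) = 2.853×10⁻⁸ N⁻¹.
P = 0.001001 / 2.853×10⁻⁸ = 35060 N = 35.06 kN.
σ_{steel} = P/A₂ = 35060/950 = 36.91 MPa, compressive.

σ ≈ 36.9 MPa (compressive)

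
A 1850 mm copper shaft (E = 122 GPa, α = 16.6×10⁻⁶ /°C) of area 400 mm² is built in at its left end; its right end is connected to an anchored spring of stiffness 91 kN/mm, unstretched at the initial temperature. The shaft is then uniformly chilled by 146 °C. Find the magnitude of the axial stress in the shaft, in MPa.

σ ≈ 229 MPa (tensile)

If the spring were absent the shaft would shorten by αΔT L = 16.6×10⁻⁶ × 146 × 1850 = 4.484 mm.
With a force P in the spring, the elastic change of the shaft is PL/(AE) and that of the spring is P/k; compatibility requires their sum to equal δ_free.
So P = δ_free / [L/(AE) + 1/k] = 4.484 / [ 1850/(400×122×10³) + 1/(91×10³) ].
P = 4.484 / 4.89×10⁻⁵ = 91690 N.
σ = P/A = 91690/400 = 229.2 MPa.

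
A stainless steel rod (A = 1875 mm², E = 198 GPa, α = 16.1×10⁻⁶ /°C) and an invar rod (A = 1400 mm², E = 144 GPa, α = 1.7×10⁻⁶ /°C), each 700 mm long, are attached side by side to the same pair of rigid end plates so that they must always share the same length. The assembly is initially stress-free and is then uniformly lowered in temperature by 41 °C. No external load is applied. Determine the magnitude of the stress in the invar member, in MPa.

Equilibrium of a rigid end plate with no external load gives equal and opposite internal forces ±P in the two members. Since α_{stainless steel} > α_{invar}, cooling drives the stainless steel into tension and the invar into compression.
Equating the net (thermal + elastic) strains gives |α₁ − α₂|·ΔT = P·[1/(A₁E₁) + 1/(A₂E₂)].
|α₁ − α₂|·ΔT = 14.4×10⁻⁶ × 41 = 0.0005904.
1/(A₁E₁) + 1/(A₂E₂) = 1/(1875×198×10³) + 1/(1400×144×10³) = 7.654×10⁻⁹ N⁻¹.
P = 0.0005904 / 7.654×10⁻⁹ = 77140 N = 77.14 kN.
σ_{invar} = P/A₂ = 77140/1400 = 55.1 MPa, compressive.

σ ≈ 55.1 MPa (compressive)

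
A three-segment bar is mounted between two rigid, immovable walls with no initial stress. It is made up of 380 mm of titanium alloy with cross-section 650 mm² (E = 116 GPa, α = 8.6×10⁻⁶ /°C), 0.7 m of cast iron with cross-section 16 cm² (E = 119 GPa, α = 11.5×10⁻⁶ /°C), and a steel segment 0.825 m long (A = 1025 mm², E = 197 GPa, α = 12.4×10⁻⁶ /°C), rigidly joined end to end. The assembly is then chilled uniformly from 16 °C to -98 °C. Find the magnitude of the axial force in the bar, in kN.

P ≈ 192 kN (tensile)

Free thermal contraction of the whole bar: Σ αᵢΔT Lᵢ = 8.6×10⁻⁶×114×380 + 11.5×10⁻⁶×114×700 + 12.4×10⁻⁶×114×825 = 2.456 mm.
Since the ends are fixed, an axial force P builds up, equal in every segment, with P · Σ Lᵢ/(AᵢEᵢ) = δ_free.
Σ Lᵢ/(AᵢEᵢ) = 380/(650×116×10³) + 700/(1600×119×10³) + 825/(1025×197×10³) = 1.28×10⁻⁵ mm/N.
P = 2.456 / 1.28×10⁻⁵ = 191900 N = 191.9 kN, tensile.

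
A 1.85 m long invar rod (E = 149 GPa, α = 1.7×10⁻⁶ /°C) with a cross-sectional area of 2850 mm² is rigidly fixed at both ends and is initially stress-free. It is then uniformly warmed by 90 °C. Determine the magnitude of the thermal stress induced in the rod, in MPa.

Because both ends are immovable the net strain is zero, and the suppressed thermal strain is αΔT = 1.7×10⁻⁶ × 90 = 153×10⁻⁶.
σ = EαΔT = 149×10³ × 1.7×10⁻⁶ × 90 = 22.8 MPa (compressive; the rod is trying to expand).

σ ≈ 22.8 MPa (compressive)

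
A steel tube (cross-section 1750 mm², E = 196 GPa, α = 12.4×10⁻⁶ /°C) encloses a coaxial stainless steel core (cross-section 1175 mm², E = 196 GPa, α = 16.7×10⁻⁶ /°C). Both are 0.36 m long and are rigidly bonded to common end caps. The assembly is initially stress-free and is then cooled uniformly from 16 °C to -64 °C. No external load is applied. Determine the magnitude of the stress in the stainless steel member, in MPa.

σ ≈ 40.3 MPa (tensile)

The stainless steel has the larger α, so on cooling it would change length more than the steel if both were free. The rigid plates force a common final length, so the stainless steel is put into tension and the steel into compression, with equal and opposite forces P (no external load).
Compatibility of the two members (thermal + elastic change equal): (α₁ − α₂)ΔT = P·[1/(A₁E₁) + 1/(A₂E₂)].
|α₁ − α₂|·ΔT = 4.3×10⁻⁶ × 80 = 0.000344.
1/(A₁E₁) + 1/(A₂E₂) = 1/(1750×196×10³) + 1/(1175×196×10³) = 7.258×10⁻⁹ N⁻¹.
P = 0.000344 / 7.258×10⁻⁹ = 47400 N = 47.4 kN.
σ_{stainless steel} = P/A₂ = 47400/1175 = 40.34 MPa, tensile.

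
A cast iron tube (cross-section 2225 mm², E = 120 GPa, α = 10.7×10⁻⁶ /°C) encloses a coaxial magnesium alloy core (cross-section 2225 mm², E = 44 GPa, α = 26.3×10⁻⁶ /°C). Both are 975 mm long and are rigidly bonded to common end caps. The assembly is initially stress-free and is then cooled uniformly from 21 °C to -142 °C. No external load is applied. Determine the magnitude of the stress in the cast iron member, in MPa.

σ ≈ 81.9 MPa (compressive)

Equilibrium of a rigid end plate with no external load gives equal and opposite internal forces ±P in the two members. Since α_{magnesium alloy} > α_{cast iron}, cooling drives the magnesium alloy into tension and the cast iron into compression.
Equating the net (thermal + elastic) strains gives |α₁ − α₂|·ΔT = P·[1/(A₁E₁) + 1/(A₂E₂)].
|α₁ − α₂|·ΔT = 15.6×10⁻⁶ × 163 = 0.002543.
1/(A₁E₁) + 1/(A₂E₂) = 1/(2225×120×10³) + 1/(2225×44×10³) = 1.396×10⁻⁸ N⁻¹.
So P = 0.002543 / 1.396×10⁻⁸ = 182.2 kN.
σ_{cast iron} = P/A₁ = 182200/2225 = 81.87 MPa, compressive.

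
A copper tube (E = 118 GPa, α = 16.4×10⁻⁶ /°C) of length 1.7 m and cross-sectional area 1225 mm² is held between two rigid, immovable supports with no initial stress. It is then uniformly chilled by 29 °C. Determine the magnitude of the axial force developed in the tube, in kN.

P ≈ 68.7 kN (tensile)

Full restraint means ε = 0, so the stress is σ = EαΔT = 118×10³ × 16.4×10⁻⁶ × 29 = 56.12 MPa.
P = AEαΔT = 1225 × 118×10³ × 16.4×10⁻⁶ × 29 = 68.75 kN (tensile).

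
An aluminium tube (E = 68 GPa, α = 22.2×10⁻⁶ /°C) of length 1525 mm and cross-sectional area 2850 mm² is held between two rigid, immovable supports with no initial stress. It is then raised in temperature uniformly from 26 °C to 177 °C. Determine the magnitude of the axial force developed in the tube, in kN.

The ends cannot move, so σ = EαΔT = 68×10³ × 22.2×10⁻⁶ × 151 = 227.9 MPa.
Axial force P = σA = 227.9 × 2850 = 649700 N = 649.7 kN, compressive.

P ≈ 650 kN (compressive)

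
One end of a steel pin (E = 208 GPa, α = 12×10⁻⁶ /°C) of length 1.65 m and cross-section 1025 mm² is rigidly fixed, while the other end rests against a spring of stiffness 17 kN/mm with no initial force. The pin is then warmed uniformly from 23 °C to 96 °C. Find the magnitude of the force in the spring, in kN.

If the spring were absent the pin would lengthen by αΔT L = 12×10⁻⁶ × 73 × 1650 = 1.445 mm.
Let P be the compressive force at the spring. The pin shortens elastically by PL/(AE) and the spring compresses by P/k; together these equal δ_free.
So P = δ_free / [L/(AE) + 1/k] = 1.445 / [ 1650/(1025×208×10³) + 1/(17×10³) ].
P = 1.445 / 6.656×10⁻⁵ = 21710 N.

P ≈ 21.7 kN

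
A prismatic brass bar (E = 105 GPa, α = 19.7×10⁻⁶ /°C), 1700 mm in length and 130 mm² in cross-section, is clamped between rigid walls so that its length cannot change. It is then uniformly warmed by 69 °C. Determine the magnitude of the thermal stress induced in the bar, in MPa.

σ ≈ 143 MPa (compressive)

With length fixed, the mechanical strain must cancel the thermal strain αΔT = 19.7×10⁻⁶ × 69 = 1359.3×10⁻⁶.
Hence σ = E·αΔT = 105×10³ × 1359.3×10⁻⁶ = 142.7 MPa, compressive.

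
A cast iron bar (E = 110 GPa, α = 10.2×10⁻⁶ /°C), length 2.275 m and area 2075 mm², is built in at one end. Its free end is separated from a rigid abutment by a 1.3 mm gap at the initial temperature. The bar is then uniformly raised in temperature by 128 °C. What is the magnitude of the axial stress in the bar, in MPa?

σ ≈ 80.8 MPa (compressive)

Unrestrained expansion: δ_free = αΔT L = 10.2×10⁻⁶ × 128 × 2275 = 2.97 mm.
This exceeds the 1.3 mm gap, so the wall pushes back. The portion of expansion that must be recovered elastically is δ_free − gap = 2.97 − 1.3 = 1.67 mm.
So σ = E(δ_free − g)/L = 110×10³ × 1.67/2275 = 80.76 MPa.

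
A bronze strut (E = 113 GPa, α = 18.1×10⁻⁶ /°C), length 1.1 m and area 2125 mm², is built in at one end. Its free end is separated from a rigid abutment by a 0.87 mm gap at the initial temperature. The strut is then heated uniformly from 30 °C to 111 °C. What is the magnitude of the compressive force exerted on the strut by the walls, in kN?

If the wall were absent the strut would grow by αΔT L = 18.1×10⁻⁶ × 81 × 1100 = 1.613 mm.
After closing the 0.87 mm clearance, 1.613 − 0.87 = 0.7427 mm of expansion remains to be suppressed by the wall.
That suppressed elongation corresponds to σ = E·Δ/L = 113×10³ × 0.7427/1100 = 76.3 MPa.
Force on the wall = σA = 76.3 × 2125 mm² = 162.1 kN.

P ≈ 162 kN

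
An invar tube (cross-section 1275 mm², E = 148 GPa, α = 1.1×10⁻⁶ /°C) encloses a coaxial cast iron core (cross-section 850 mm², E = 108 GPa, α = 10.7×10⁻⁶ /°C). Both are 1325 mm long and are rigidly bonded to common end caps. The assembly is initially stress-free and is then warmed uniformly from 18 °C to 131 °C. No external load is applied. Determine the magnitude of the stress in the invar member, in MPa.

The cast iron has the larger α, so on heating it would change length more than the invar if both were free. The rigid plates force a common final length, so the cast iron is put into compression and the invar into tension, with equal and opposite forces P (no external load).
Setting the final lengths equal and cancelling L: (α₁ − α₂)ΔT = P/(A₁E₁) + P/(A₂E₂).
|α₁ − α₂|·ΔT = 9.6×10⁻⁶ × 113 = 0.001085.
1/(A₁E₁) + 1/(A₂E₂) = 1/(1275×148×10³) + 1/(850×108×10³) = 1.619×10⁻⁸ N⁻¹.
P = 0.001085 / 1.619×10⁻⁸ = 66990 N = 66.99 kN.
σ_{invar} = P/A₁ = 66990/1275 = 52.54 MPa, tensile.

σ ≈ 52.5 MPa (tensile)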